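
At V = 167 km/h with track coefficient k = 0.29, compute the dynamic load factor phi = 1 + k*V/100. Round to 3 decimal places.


phi = 1 + k * V / 100
phi = 1 + 0.29 * 167 / 100
phi = 1 + 0.4843
phi = 1.484

1.484


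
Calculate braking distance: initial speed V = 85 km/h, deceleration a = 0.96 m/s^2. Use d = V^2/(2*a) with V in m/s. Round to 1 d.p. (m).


Convert speed: V = 85 / 3.6 = 23.6111 m/s
V^2 = 557.4846
d = 557.4846 / (2 * 0.96)
d = 557.4846 / 1.92
d = 290.4 m

290.4


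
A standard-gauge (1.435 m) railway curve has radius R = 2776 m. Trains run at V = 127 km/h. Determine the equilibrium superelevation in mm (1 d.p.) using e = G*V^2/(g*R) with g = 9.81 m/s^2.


Convert speed: V = 127 / 3.6 = 35.2778 m/s
Apply formula: e = 1.435 * 35.2778^2 / (9.81 * 2776)
e = 1.435 * 1244.5216 / 27232.56
e = 0.065579 m = 65.6 mm

65.6


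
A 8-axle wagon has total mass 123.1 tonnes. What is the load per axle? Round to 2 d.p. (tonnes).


Load per axle = total weight / number of axles
Load = 123.1 / 8
Load = 15.39 tonnes

15.39


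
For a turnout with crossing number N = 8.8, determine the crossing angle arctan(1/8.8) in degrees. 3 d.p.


1/N = 1/8.8 = 0.113636
angle = arctan(0.113636) = 0.113151 rad
angle = 0.113151 * 180/pi = 6.483 degrees

6.483


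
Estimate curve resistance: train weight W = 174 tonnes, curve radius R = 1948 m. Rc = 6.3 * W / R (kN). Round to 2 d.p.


Rc = 6.3 * W / R
Rc = 6.3 * 174 / 1948
Rc = 1096.2 / 1948
Rc = 0.56 kN

0.56


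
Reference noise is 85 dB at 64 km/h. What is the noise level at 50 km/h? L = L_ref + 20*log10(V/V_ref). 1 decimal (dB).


V/V_ref = 50 / 64 = 0.78125
log10(0.78125) = -0.10721
20 * -0.10721 = -2.1442
L = 85 + -2.1442 = 82.9 dB

82.9


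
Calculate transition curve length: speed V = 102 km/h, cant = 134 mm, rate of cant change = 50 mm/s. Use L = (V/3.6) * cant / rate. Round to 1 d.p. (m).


Convert speed: V = 102 / 3.6 = 28.3333 m/s
L = 28.3333 * 134 / 50
L = 3796.6667 / 50
L = 75.9 m

75.9


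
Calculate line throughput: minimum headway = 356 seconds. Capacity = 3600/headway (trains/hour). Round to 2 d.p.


Capacity = 3600 / headway
Capacity = 3600 / 356
Capacity = 10.11 trains/hour

10.11


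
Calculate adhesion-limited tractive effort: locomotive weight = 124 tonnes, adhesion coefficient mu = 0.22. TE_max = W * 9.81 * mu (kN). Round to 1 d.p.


TE_max = W * g * mu
TE_max = 124 * 9.81 * 0.22
TE_max = 1216.44 * 0.22
TE_max = 267.6 kN

267.6


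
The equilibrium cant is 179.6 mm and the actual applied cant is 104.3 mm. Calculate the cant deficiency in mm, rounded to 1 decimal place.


Cant deficiency = equilibrium cant - actual cant
CD = 179.6 - 104.3
CD = 75.3 mm

75.3


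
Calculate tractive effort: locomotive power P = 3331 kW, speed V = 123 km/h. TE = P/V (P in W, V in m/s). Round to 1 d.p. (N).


Convert: P = 3331 kW = 3331000 W
V = 123 / 3.6 = 34.1667 m/s
TE = 3331000 / 34.1667
TE = 97492.7 N

97492.7


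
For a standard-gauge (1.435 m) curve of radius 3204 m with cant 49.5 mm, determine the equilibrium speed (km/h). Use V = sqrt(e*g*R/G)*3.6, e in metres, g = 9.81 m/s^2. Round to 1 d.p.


Convert cant: e = 49.5 mm = 0.0495 m
V_ms = sqrt(0.0495 * 9.81 * 3204 / 1.435)
V_ms = sqrt(1084.213505) = 32.9274 m/s
V = 32.9274 * 3.6 = 118.5 km/h

118.5


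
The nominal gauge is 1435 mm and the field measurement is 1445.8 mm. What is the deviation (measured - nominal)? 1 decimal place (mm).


Deviation = measured - nominal
Deviation = 1445.8 - 1435
Deviation = 10.8 mm

10.8


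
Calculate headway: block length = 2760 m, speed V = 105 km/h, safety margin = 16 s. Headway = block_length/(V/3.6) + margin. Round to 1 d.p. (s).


V = 105 / 3.6 = 29.1667 m/s
Block traversal time = 2760 / 29.1667 = 94.6286 s
Headway = 94.6286 + 16
Headway = 110.6 s

110.6


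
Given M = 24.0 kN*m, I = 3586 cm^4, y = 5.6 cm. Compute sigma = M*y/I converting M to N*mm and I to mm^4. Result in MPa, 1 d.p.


Convert units:
M = 24.0 kN*m = 24000000 N*mm
y = 5.6 cm = 56 mm
I = 3586 cm^4 = 35860000 mm^4
sigma = 24000000 * 56 / 35860000
sigma = 37.5 MPa

37.5


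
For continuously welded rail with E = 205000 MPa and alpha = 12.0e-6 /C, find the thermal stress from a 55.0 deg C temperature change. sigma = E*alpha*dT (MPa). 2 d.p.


sigma = E * alpha * dT
sigma = 205000 * 12.0e-6 * 55.0
sigma = 2.46 * 55.0
sigma = 135.30 MPa

135.30


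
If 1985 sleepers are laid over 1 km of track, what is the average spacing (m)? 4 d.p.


Spacing = 1000 m / number of sleepers
Spacing = 1000 / 1985
Spacing = 0.5038 m

0.5038


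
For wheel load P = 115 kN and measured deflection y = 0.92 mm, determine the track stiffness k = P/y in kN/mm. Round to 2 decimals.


Track stiffness k = P / y
k = 115 / 0.92
k = 125.00 kN/mm

125.00


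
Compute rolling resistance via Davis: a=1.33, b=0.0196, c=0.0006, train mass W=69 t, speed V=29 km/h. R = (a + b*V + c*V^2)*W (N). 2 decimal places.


b*V = 0.0196 * 29 = 0.5684
c*V^2 = 0.0006 * 841 = 0.5046
R_per_t = 1.33 + 0.5684 + 0.5046 = 2.403 N/t
R_total = 2.403 * 69 = 165.81 N

165.81


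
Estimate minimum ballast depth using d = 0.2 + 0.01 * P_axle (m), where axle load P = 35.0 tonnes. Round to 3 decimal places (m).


d = 0.2 + 0.01 * 35.0
d = 0.2 + 0.35
d = 0.550 m

0.550


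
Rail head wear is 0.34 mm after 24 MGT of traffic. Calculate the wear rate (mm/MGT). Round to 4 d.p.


Wear rate = total wear / cumulative tonnage
Rate = 0.34 / 24
Rate = 0.0142 mm/MGT

0.0142


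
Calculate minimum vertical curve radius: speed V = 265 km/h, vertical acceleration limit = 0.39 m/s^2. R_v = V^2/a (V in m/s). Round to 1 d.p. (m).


Convert speed: V = 265 / 3.6 = 73.6111 m/s
V^2 = 5418.5957 m^2/s^2
R_v = 5418.5957 / 0.39
R_v = 13893.8 m

13893.8


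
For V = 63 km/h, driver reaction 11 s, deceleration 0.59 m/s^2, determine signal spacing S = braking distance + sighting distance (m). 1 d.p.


V = 63 / 3.6 = 17.5 m/s
Braking distance = 17.5^2 / (2*0.59) = 259.5339 m
Sighting distance = 17.5 * 11 = 192.5 m
S = 259.5339 + 192.5 = 452.0 m

452.0


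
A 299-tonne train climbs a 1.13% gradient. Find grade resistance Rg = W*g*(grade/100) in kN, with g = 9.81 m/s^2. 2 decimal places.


Rg = W * 9.81 * grade / 100
Rg = 299 * 9.81 * 1.13 / 100
Rg = 2933.19 * 0.0113
Rg = 33.15 kN

33.15


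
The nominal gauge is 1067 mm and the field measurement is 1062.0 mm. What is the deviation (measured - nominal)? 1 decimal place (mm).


Deviation = measured - nominal
Deviation = 1062.0 - 1067
Deviation = -5.0 mm

-5.0


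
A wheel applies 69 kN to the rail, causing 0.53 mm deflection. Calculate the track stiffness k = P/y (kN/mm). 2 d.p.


Track stiffness k = P / y
k = 69 / 0.53
k = 130.19 kN/mm

130.19


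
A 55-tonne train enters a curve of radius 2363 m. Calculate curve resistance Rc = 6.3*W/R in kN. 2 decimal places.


Rc = 6.3 * W / R
Rc = 6.3 * 55 / 2363
Rc = 346.5 / 2363
Rc = 0.15 kN

0.15


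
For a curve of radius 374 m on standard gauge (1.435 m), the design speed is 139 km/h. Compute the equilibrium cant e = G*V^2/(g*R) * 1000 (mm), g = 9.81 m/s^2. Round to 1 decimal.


Convert speed: V = 139 / 3.6 = 38.6111 m/s
Apply formula: e = 1.435 * 38.6111^2 / (9.81 * 374)
e = 1.435 * 1490.8179 / 3668.94
e = 0.58309 m = 583.1 mm

583.1


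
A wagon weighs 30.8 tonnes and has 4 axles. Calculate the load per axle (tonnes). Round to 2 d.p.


Load per axle = total weight / number of axles
Load = 30.8 / 4
Load = 7.70 tonnes

7.70


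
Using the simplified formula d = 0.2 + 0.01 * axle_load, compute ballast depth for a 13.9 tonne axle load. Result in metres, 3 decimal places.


d = 0.2 + 0.01 * 13.9
d = 0.2 + 0.139
d = 0.339 m

0.339


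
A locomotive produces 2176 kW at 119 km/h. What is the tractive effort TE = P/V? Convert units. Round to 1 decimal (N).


Convert: P = 2176 kW = 2176000 W
V = 119 / 3.6 = 33.0556 m/s
TE = 2176000 / 33.0556
TE = 65828.6 N

65828.6


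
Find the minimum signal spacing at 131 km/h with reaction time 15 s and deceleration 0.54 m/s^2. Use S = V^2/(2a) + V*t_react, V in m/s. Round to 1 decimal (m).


V = 131 / 3.6 = 36.3889 m/s
Braking distance = 36.3889^2 / (2*0.54) = 1226.066 m
Sighting distance = 36.3889 * 15 = 545.8333 m
S = 1226.066 + 545.8333 = 1771.9 m

1771.9


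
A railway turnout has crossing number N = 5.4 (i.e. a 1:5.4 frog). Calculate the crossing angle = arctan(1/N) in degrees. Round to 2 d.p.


1/N = 1/5.4 = 0.185185
angle = arctan(0.185185) = 0.183111 rad
angle = 0.183111 * 180/pi = 10.49 degrees

10.49


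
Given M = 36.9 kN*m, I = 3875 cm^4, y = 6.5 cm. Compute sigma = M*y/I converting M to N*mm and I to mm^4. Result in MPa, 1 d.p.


Convert units:
M = 36.9 kN*m = 36900000 N*mm
y = 6.5 cm = 65 mm
I = 3875 cm^4 = 38750000 mm^4
sigma = 36900000 * 65 / 38750000
sigma = 61.9 MPa

61.9


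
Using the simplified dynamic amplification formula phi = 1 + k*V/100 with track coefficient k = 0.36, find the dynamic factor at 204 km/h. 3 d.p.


phi = 1 + k * V / 100
phi = 1 + 0.36 * 204 / 100
phi = 1 + 0.7344
phi = 1.734

1.734


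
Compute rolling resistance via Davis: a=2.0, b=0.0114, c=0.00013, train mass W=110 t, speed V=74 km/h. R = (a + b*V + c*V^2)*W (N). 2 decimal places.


b*V = 0.0114 * 74 = 0.8436
c*V^2 = 0.00013 * 5476 = 0.71188
R_per_t = 2.0 + 0.8436 + 0.71188 = 3.55548 N/t
R_total = 3.55548 * 110 = 391.10 N

391.10


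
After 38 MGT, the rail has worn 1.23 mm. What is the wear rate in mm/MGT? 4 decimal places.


Wear rate = total wear / cumulative tonnage
Rate = 1.23 / 38
Rate = 0.0324 mm/MGT

0.0324


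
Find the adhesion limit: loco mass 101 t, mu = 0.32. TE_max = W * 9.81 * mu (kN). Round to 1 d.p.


TE_max = W * g * mu
TE_max = 101 * 9.81 * 0.32
TE_max = 990.81 * 0.32
TE_max = 317.1 kN

317.1


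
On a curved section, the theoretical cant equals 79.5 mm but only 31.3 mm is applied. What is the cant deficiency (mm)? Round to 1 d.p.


Cant deficiency = equilibrium cant - actual cant
CD = 79.5 - 31.3
CD = 48.2 mm

48.2


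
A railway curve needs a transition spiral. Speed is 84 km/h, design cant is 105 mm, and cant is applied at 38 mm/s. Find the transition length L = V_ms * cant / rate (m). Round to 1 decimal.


Convert speed: V = 84 / 3.6 = 23.3333 m/s
L = 23.3333 * 105 / 38
L = 2450.0 / 38
L = 64.5 m

64.5


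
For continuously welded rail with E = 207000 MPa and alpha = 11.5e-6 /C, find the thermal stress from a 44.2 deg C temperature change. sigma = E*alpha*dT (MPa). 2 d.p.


sigma = E * alpha * dT
sigma = 207000 * 11.5e-6 * 44.2
sigma = 2.3805 * 44.2
sigma = 105.22 MPa

105.22


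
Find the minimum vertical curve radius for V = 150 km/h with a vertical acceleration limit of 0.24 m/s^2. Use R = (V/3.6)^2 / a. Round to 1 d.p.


Convert speed: V = 150 / 3.6 = 41.6667 m/s
V^2 = 1736.1111 m^2/s^2
R_v = 1736.1111 / 0.24
R_v = 7233.8 m

7233.8


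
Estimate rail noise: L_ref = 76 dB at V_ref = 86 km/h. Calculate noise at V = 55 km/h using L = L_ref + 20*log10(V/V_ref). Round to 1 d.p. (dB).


V/V_ref = 55 / 86 = 0.639535
log10(0.639535) = -0.194136
20 * -0.194136 = -3.8827
L = 76 + -3.8827 = 72.1 dB

72.1


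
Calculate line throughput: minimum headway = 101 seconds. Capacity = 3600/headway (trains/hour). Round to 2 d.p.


Capacity = 3600 / headway
Capacity = 3600 / 101
Capacity = 35.64 trains/hour

35.64


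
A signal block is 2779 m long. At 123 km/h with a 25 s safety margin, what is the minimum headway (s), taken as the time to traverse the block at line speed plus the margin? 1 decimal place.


V = 123 / 3.6 = 34.1667 m/s
Block traversal time = 2779 / 34.1667 = 81.3366 s
Headway = 81.3366 + 25
Headway = 106.3 s

106.3


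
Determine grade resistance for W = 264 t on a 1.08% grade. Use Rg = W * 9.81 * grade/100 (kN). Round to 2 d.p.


Rg = W * 9.81 * grade / 100
Rg = 264 * 9.81 * 1.08 / 100
Rg = 2589.84 * 0.0108
Rg = 27.97 kN

27.97


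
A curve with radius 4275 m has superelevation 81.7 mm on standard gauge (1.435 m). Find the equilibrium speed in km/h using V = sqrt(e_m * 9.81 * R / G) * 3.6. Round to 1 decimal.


Convert cant: e = 81.7 mm = 0.0817 m
V_ms = sqrt(0.0817 * 9.81 * 4275 / 1.435)
V_ms = sqrt(2387.675383) = 48.8638 m/s
V = 48.8638 * 3.6 = 175.9 km/h

175.9


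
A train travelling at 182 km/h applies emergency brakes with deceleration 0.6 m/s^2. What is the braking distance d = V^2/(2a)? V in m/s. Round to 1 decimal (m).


Convert speed: V = 182 / 3.6 = 50.5556 m/s
V^2 = 2555.8642
d = 2555.8642 / (2 * 0.6)
d = 2555.8642 / 1.2
d = 2129.9 m

2129.9


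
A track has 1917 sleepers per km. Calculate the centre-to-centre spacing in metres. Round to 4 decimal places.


Spacing = 1000 m / number of sleepers
Spacing = 1000 / 1917
Spacing = 0.5216 m

0.5216


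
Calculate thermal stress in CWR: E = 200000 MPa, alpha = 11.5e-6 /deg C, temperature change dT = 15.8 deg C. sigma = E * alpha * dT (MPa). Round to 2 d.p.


sigma = E * alpha * dT
sigma = 200000 * 11.5e-6 * 15.8
sigma = 2.3 * 15.8
sigma = 36.34 MPa

36.34


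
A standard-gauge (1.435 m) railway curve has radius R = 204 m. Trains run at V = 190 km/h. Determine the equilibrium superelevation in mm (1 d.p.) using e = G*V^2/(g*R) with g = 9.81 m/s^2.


Convert speed: V = 190 / 3.6 = 52.7778 m/s
Apply formula: e = 1.435 * 52.7778^2 / (9.81 * 204)
e = 1.435 * 2785.4938 / 2001.24
e = 1.997353 m = 1997.4 mm

1997.4


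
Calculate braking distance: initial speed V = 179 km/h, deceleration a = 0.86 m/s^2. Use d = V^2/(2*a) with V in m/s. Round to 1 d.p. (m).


Convert speed: V = 179 / 3.6 = 49.7222 m/s
V^2 = 2472.2994
d = 2472.2994 / (2 * 0.86)
d = 2472.2994 / 1.72
d = 1437.4 m

1437.4


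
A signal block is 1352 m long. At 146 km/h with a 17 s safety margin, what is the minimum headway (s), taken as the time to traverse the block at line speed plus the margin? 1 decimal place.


V = 146 / 3.6 = 40.5556 m/s
Block traversal time = 1352 / 40.5556 = 33.337 s
Headway = 33.337 + 17
Headway = 50.3 s

50.3


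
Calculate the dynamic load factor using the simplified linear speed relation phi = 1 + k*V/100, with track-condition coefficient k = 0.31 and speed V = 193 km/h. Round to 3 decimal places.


phi = 1 + k * V / 100
phi = 1 + 0.31 * 193 / 100
phi = 1 + 0.5983
phi = 1.598

1.598


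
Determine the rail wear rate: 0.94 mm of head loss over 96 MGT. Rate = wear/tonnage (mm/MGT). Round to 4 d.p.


Wear rate = total wear / cumulative tonnage
Rate = 0.94 / 96
Rate = 0.0098 mm/MGT

0.0098


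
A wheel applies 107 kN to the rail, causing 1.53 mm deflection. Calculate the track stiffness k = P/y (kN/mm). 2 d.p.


Track stiffness k = P / y
k = 107 / 1.53
k = 69.93 kN/mm

69.93


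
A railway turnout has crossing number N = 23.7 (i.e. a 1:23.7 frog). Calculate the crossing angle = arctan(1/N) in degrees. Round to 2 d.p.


1/N = 1/23.7 = 0.042194
angle = arctan(0.042194) = 0.042169 rad
angle = 0.042169 * 180/pi = 2.42 degrees

2.42


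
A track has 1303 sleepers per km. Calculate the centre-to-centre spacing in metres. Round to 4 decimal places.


Spacing = 1000 m / number of sleepers
Spacing = 1000 / 1303
Spacing = 0.7675 m

0.7675


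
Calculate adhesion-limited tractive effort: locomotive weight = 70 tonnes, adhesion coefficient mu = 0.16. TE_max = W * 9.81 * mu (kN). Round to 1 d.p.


TE_max = W * g * mu
TE_max = 70 * 9.81 * 0.16
TE_max = 686.7 * 0.16
TE_max = 109.9 kN

109.9


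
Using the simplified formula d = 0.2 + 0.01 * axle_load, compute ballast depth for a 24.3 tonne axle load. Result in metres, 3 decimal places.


d = 0.2 + 0.01 * 24.3
d = 0.2 + 0.243
d = 0.443 m

0.443


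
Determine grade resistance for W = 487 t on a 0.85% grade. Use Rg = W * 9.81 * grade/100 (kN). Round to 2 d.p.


Rg = W * 9.81 * grade / 100
Rg = 487 * 9.81 * 0.85 / 100
Rg = 4777.47 * 0.0085
Rg = 40.61 kN

40.61


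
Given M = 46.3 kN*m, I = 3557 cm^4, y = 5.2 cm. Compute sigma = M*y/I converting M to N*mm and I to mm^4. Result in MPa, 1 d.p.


Convert units:
M = 46.3 kN*m = 46300000 N*mm
y = 5.2 cm = 52 mm
I = 3557 cm^4 = 35570000 mm^4
sigma = 46300000 * 52 / 35570000
sigma = 67.7 MPa

67.7


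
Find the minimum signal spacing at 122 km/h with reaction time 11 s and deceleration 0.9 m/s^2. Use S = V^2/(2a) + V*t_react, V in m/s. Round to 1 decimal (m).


V = 122 / 3.6 = 33.8889 m/s
Braking distance = 33.8889^2 / (2*0.9) = 638.0316 m
Sighting distance = 33.8889 * 11 = 372.7778 m
S = 638.0316 + 372.7778 = 1010.8 m

1010.8


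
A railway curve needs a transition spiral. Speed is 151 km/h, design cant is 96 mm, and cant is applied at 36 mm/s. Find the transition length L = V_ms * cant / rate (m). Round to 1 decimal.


Convert speed: V = 151 / 3.6 = 41.9444 m/s
L = 41.9444 * 96 / 36
L = 4026.6667 / 36
L = 111.9 m

111.9


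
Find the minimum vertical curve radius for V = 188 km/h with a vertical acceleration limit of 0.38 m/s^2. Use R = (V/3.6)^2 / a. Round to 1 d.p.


Convert speed: V = 188 / 3.6 = 52.2222 m/s
V^2 = 2727.1605 m^2/s^2
R_v = 2727.1605 / 0.38
R_v = 7176.7 m

7176.7


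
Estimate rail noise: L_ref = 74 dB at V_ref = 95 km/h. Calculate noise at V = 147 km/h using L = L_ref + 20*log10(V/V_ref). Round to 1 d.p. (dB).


V/V_ref = 147 / 95 = 1.547368
log10(1.547368) = 0.189594
20 * 0.189594 = 3.7919
L = 74 + 3.7919 = 77.8 dB

77.8


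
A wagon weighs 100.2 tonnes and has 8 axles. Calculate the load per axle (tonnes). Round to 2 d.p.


Load per axle = total weight / number of axles
Load = 100.2 / 8
Load = 12.53 tonnes

12.53


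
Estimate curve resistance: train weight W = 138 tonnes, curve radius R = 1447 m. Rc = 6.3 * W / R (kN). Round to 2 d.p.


Rc = 6.3 * W / R
Rc = 6.3 * 138 / 1447
Rc = 869.4 / 1447
Rc = 0.60 kN

0.60


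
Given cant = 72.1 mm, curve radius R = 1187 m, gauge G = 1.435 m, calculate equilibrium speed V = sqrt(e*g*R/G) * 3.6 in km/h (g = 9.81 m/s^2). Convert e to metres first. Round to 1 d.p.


Convert cant: e = 72.1 mm = 0.0721 m
V_ms = sqrt(0.0721 * 9.81 * 1187 / 1.435)
V_ms = sqrt(585.063615) = 24.1881 m/s
V = 24.1881 * 3.6 = 87.1 km/h

87.1


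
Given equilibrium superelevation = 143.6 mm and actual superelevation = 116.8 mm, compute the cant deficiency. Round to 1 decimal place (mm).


Cant deficiency = equilibrium cant - actual cant
CD = 143.6 - 116.8
CD = 26.8 mm

26.8


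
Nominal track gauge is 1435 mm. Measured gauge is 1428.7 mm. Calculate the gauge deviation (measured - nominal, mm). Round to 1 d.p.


Deviation = measured - nominal
Deviation = 1428.7 - 1435
Deviation = -6.3 mm

-6.3


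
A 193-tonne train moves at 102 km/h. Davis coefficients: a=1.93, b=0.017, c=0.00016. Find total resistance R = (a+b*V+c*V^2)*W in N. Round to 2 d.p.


b*V = 0.017 * 102 = 1.734
c*V^2 = 0.00016 * 10404 = 1.66464
R_per_t = 1.93 + 1.734 + 1.66464 = 5.32864 N/t
R_total = 5.32864 * 193 = 1028.43 N

1028.43


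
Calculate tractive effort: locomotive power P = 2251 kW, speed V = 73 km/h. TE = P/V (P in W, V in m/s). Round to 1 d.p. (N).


Convert: P = 2251 kW = 2251000 W
V = 73 / 3.6 = 20.2778 m/s
TE = 2251000 / 20.2778
TE = 111008.2 N

111008.2


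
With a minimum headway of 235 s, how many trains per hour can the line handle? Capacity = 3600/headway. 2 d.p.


Capacity = 3600 / headway
Capacity = 3600 / 235
Capacity = 15.32 trains/hour

15.32


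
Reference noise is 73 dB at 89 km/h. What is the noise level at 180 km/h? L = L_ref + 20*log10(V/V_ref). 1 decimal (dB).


V/V_ref = 180 / 89 = 2.022472
log10(2.022472) = 0.305882
20 * 0.305882 = 6.1176
L = 73 + 6.1176 = 79.1 dB

79.1


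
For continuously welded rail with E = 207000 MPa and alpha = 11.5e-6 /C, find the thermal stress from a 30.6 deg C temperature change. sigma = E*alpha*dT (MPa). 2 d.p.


sigma = E * alpha * dT
sigma = 207000 * 11.5e-6 * 30.6
sigma = 2.3805 * 30.6
sigma = 72.84 MPa

72.84


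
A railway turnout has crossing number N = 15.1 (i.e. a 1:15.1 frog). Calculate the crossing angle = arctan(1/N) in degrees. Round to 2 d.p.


1/N = 1/15.1 = 0.066225
angle = arctan(0.066225) = 0.066129 rad
angle = 0.066129 * 180/pi = 3.79 degrees

3.79


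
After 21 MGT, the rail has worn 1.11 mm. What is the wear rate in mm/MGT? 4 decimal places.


Wear rate = total wear / cumulative tonnage
Rate = 1.11 / 21
Rate = 0.0529 mm/MGT

0.0529


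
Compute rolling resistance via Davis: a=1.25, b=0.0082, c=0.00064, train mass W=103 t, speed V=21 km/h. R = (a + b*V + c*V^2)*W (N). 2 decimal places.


b*V = 0.0082 * 21 = 0.1722
c*V^2 = 0.00064 * 441 = 0.28224
R_per_t = 1.25 + 0.1722 + 0.28224 = 1.70444 N/t
R_total = 1.70444 * 103 = 175.56 N

175.56


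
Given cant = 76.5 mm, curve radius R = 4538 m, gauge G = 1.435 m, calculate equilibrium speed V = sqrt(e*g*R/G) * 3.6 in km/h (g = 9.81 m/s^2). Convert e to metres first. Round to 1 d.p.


Convert cant: e = 76.5 mm = 0.0765 m
V_ms = sqrt(0.0765 * 9.81 * 4538 / 1.435)
V_ms = sqrt(2373.247505) = 48.716 m/s
V = 48.716 * 3.6 = 175.4 km/h

175.4


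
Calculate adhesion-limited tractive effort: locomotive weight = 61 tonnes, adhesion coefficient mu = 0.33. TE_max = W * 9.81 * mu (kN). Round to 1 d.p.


TE_max = W * g * mu
TE_max = 61 * 9.81 * 0.33
TE_max = 598.41 * 0.33
TE_max = 197.5 kN

197.5


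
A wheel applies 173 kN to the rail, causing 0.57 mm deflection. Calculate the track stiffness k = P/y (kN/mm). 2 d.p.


Track stiffness k = P / y
k = 173 / 0.57
k = 303.51 kN/mm

303.51


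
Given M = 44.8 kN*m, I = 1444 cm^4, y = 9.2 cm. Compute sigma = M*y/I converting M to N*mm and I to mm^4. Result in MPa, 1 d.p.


Convert units:
M = 44.8 kN*m = 44800000 N*mm
y = 9.2 cm = 92 mm
I = 1444 cm^4 = 14440000 mm^4
sigma = 44800000 * 92 / 14440000
sigma = 285.4 MPa

285.4


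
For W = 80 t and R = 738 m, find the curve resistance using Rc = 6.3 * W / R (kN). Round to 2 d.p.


Rc = 6.3 * W / R
Rc = 6.3 * 80 / 738
Rc = 504.0 / 738
Rc = 0.68 kN

0.68


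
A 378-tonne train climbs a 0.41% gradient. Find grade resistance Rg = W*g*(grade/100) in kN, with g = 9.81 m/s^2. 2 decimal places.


Rg = W * 9.81 * grade / 100
Rg = 378 * 9.81 * 0.41 / 100
Rg = 3708.18 * 0.0041
Rg = 15.20 kN

15.20


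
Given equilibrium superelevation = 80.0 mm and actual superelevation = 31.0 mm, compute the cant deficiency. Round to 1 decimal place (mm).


Cant deficiency = equilibrium cant - actual cant
CD = 80.0 - 31.0
CD = 49.0 mm

49.0


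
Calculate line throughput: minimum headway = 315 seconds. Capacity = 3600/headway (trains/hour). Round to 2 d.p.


Capacity = 3600 / headway
Capacity = 3600 / 315
Capacity = 11.43 trains/hour

11.43


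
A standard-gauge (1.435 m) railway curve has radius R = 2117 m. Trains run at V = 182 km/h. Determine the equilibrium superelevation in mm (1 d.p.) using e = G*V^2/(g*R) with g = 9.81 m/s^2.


Convert speed: V = 182 / 3.6 = 50.5556 m/s
Apply formula: e = 1.435 * 50.5556^2 / (9.81 * 2117)
e = 1.435 * 2555.8642 / 20767.77
e = 0.176604 m = 176.6 mm

176.6


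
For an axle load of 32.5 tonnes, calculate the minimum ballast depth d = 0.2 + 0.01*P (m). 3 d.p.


d = 0.2 + 0.01 * 32.5
d = 0.2 + 0.325
d = 0.525 m

0.525


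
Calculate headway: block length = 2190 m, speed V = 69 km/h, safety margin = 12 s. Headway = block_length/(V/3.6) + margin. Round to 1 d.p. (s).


V = 69 / 3.6 = 19.1667 m/s
Block traversal time = 2190 / 19.1667 = 114.2609 s
Headway = 114.2609 + 12
Headway = 126.3 s

126.3


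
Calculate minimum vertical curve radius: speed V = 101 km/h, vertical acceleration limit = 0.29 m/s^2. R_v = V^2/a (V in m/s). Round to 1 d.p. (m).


Convert speed: V = 101 / 3.6 = 28.0556 m/s
V^2 = 787.1142 m^2/s^2
R_v = 787.1142 / 0.29
R_v = 2714.2 m

2714.2


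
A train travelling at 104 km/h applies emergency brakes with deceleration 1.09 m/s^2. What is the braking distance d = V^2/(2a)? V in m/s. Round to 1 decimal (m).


Convert speed: V = 104 / 3.6 = 28.8889 m/s
V^2 = 834.5679
d = 834.5679 / (2 * 1.09)
d = 834.5679 / 2.18
d = 382.8 m

382.8


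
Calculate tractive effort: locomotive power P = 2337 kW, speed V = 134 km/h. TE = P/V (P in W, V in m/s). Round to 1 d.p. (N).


Convert: P = 2337 kW = 2337000 W
V = 134 / 3.6 = 37.2222 m/s
TE = 2337000 / 37.2222
TE = 62785.1 N

62785.1


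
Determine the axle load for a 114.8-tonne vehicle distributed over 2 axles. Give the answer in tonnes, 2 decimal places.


Load per axle = total weight / number of axles
Load = 114.8 / 2
Load = 57.40 tonnes

57.40


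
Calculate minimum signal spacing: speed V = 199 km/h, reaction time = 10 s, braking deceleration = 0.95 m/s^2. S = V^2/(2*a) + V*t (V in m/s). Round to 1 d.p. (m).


V = 199 / 3.6 = 55.2778 m/s
Braking distance = 55.2778^2 / (2*0.95) = 1608.2277 m
Sighting distance = 55.2778 * 10 = 552.7778 m
S = 1608.2277 + 552.7778 = 2161.0 m

2161.0


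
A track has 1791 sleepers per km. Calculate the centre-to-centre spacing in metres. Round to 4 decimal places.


Spacing = 1000 m / number of sleepers
Spacing = 1000 / 1791
Spacing = 0.5583 m

0.5583


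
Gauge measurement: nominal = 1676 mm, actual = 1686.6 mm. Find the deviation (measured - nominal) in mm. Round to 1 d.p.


Deviation = measured - nominal
Deviation = 1686.6 - 1676
Deviation = 10.6 mm

10.6


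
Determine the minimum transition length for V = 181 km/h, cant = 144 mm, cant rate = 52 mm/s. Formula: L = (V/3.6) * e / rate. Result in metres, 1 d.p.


Convert speed: V = 181 / 3.6 = 50.2778 m/s
L = 50.2778 * 144 / 52
L = 7240.0 / 52
L = 139.2 m

139.2


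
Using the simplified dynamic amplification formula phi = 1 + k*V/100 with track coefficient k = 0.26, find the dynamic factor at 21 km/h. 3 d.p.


phi = 1 + k * V / 100
phi = 1 + 0.26 * 21 / 100
phi = 1 + 0.0546
phi = 1.055

1.055


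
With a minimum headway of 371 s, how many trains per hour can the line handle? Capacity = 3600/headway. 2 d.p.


Capacity = 3600 / headway
Capacity = 3600 / 371
Capacity = 9.70 trains/hour

9.70


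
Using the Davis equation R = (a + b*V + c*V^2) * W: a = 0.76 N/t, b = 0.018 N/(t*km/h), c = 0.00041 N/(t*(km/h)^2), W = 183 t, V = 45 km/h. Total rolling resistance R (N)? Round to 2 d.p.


b*V = 0.018 * 45 = 0.81
c*V^2 = 0.00041 * 2025 = 0.83025
R_per_t = 0.76 + 0.81 + 0.83025 = 2.40025 N/t
R_total = 2.40025 * 183 = 439.25 N

439.25


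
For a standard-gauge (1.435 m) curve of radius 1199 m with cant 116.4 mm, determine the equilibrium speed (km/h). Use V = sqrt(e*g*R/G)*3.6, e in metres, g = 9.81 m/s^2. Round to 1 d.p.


Convert cant: e = 116.4 mm = 0.1164 m
V_ms = sqrt(0.1164 * 9.81 * 1199 / 1.435)
V_ms = sqrt(954.089837) = 30.8883 m/s
V = 30.8883 * 3.6 = 111.2 km/h

111.2


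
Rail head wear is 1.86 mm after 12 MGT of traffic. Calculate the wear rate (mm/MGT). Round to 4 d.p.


Wear rate = total wear / cumulative tonnage
Rate = 1.86 / 12
Rate = 0.1550 mm/MGT

0.1550


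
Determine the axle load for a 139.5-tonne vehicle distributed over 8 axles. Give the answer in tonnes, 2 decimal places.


Load per axle = total weight / number of axles
Load = 139.5 / 8
Load = 17.44 tonnes

17.44


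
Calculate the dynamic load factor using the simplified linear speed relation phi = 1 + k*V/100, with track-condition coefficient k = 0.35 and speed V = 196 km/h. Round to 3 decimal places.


phi = 1 + k * V / 100
phi = 1 + 0.35 * 196 / 100
phi = 1 + 0.686
phi = 1.686

1.686


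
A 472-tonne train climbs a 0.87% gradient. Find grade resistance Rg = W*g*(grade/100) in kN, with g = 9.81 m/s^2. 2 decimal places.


Rg = W * 9.81 * grade / 100
Rg = 472 * 9.81 * 0.87 / 100
Rg = 4630.32 * 0.0087
Rg = 40.28 kN

40.28


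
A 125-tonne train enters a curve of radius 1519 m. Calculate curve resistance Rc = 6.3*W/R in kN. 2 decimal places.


Rc = 6.3 * W / R
Rc = 6.3 * 125 / 1519
Rc = 787.5 / 1519
Rc = 0.52 kN

0.52


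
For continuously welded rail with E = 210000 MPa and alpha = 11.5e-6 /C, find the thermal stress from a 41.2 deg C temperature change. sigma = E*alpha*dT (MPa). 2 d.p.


sigma = E * alpha * dT
sigma = 210000 * 11.5e-6 * 41.2
sigma = 2.415 * 41.2
sigma = 99.50 MPa

99.50


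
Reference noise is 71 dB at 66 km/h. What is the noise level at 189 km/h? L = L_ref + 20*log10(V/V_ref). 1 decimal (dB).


V/V_ref = 189 / 66 = 2.863636
log10(2.863636) = 0.456918
20 * 0.456918 = 9.1384
L = 71 + 9.1384 = 80.1 dB

80.1


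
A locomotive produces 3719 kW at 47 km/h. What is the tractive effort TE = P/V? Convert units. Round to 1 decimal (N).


Convert: P = 3719 kW = 3719000 W
V = 47 / 3.6 = 13.0556 m/s
TE = 3719000 / 13.0556
TE = 284859.6 N

284859.6


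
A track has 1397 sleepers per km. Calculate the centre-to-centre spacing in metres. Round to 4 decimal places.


Spacing = 1000 m / number of sleepers
Spacing = 1000 / 1397
Spacing = 0.7158 m

0.7158


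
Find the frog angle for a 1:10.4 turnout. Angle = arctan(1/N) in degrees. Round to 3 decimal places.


1/N = 1/10.4 = 0.096154
angle = arctan(0.096154) = 0.095859 rad
angle = 0.095859 * 180/pi = 5.492 degrees

5.492


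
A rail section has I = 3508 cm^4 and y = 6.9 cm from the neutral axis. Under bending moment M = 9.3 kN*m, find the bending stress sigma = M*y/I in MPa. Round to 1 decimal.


Convert units:
M = 9.3 kN*m = 9300000 N*mm
y = 6.9 cm = 69 mm
I = 3508 cm^4 = 35080000 mm^4
sigma = 9300000 * 69 / 35080000
sigma = 18.3 MPa

18.3


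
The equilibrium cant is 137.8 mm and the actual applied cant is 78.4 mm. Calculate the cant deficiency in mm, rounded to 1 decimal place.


Cant deficiency = equilibrium cant - actual cant
CD = 137.8 - 78.4
CD = 59.4 mm

59.4


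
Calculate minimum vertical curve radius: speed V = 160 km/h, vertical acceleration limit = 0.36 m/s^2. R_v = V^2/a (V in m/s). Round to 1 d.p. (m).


Convert speed: V = 160 / 3.6 = 44.4444 m/s
V^2 = 1975.3086 m^2/s^2
R_v = 1975.3086 / 0.36
R_v = 5487.0 m

5487.0


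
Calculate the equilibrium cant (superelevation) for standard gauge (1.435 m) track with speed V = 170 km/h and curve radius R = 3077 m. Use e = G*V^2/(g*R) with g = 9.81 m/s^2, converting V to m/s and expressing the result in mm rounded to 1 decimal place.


Convert speed: V = 170 / 3.6 = 47.2222 m/s
Apply formula: e = 1.435 * 47.2222^2 / (9.81 * 3077)
e = 1.435 * 2229.9383 / 30185.37
e = 0.10601 m = 106.0 mm

106.0


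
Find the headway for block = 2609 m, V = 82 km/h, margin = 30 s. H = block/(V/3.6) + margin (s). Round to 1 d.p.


V = 82 / 3.6 = 22.7778 m/s
Block traversal time = 2609 / 22.7778 = 114.5415 s
Headway = 114.5415 + 30
Headway = 144.5 s

144.5


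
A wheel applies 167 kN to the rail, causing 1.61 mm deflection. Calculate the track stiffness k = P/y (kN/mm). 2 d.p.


Track stiffness k = P / y
k = 167 / 1.61
k = 103.73 kN/mm

103.73


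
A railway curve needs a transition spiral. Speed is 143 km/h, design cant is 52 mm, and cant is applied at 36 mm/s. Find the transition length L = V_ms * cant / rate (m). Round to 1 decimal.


Convert speed: V = 143 / 3.6 = 39.7222 m/s
L = 39.7222 * 52 / 36
L = 2065.5556 / 36
L = 57.4 m

57.4


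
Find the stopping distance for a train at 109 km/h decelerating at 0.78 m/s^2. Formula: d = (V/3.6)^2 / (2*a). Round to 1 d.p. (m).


Convert speed: V = 109 / 3.6 = 30.2778 m/s
V^2 = 916.7438
d = 916.7438 / (2 * 0.78)
d = 916.7438 / 1.56
d = 587.7 m

587.7


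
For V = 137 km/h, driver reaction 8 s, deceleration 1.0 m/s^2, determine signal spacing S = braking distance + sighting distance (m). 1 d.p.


V = 137 / 3.6 = 38.0556 m/s
Braking distance = 38.0556^2 / (2*1.0) = 724.1127 m
Sighting distance = 38.0556 * 8 = 304.4444 m
S = 724.1127 + 304.4444 = 1028.6 m

1028.6


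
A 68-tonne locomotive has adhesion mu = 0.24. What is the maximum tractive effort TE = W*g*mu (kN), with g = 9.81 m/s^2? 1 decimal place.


TE_max = W * g * mu
TE_max = 68 * 9.81 * 0.24
TE_max = 667.08 * 0.24
TE_max = 160.1 kN

160.1


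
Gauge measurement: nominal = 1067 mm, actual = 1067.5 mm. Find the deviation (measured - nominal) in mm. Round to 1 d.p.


Deviation = measured - nominal
Deviation = 1067.5 - 1067
Deviation = 0.5 mm

0.5


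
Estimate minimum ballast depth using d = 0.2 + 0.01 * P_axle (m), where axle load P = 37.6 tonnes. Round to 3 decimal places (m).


d = 0.2 + 0.01 * 37.6
d = 0.2 + 0.376
d = 0.576 m

0.576


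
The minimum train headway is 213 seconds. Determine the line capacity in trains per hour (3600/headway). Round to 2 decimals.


Capacity = 3600 / headway
Capacity = 3600 / 213
Capacity = 16.90 trains/hour

16.90


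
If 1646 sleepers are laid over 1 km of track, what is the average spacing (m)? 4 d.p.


Spacing = 1000 m / number of sleepers
Spacing = 1000 / 1646
Spacing = 0.6075 m

0.6075


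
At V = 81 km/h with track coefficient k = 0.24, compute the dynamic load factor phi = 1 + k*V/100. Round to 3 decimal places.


phi = 1 + k * V / 100
phi = 1 + 0.24 * 81 / 100
phi = 1 + 0.1944
phi = 1.194

1.194


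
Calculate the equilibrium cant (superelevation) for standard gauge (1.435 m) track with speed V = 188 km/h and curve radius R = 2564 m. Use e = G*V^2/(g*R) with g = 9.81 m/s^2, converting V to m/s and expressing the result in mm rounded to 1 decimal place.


Convert speed: V = 188 / 3.6 = 52.2222 m/s
Apply formula: e = 1.435 * 52.2222^2 / (9.81 * 2564)
e = 1.435 * 2727.1605 / 25152.84
e = 0.155588 m = 155.6 mm

155.6


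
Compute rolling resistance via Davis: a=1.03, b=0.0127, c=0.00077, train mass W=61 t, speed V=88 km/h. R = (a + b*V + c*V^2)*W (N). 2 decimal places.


b*V = 0.0127 * 88 = 1.1176
c*V^2 = 0.00077 * 7744 = 5.96288
R_per_t = 1.03 + 1.1176 + 5.96288 = 8.11048 N/t
R_total = 8.11048 * 61 = 494.74 N

494.74


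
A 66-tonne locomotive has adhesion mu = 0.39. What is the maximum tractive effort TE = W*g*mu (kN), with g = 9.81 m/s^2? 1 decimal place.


TE_max = W * g * mu
TE_max = 66 * 9.81 * 0.39
TE_max = 647.46 * 0.39
TE_max = 252.5 kN

252.5


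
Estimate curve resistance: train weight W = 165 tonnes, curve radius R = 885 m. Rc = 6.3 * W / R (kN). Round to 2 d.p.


Rc = 6.3 * W / R
Rc = 6.3 * 165 / 885
Rc = 1039.5 / 885
Rc = 1.17 kN

1.17


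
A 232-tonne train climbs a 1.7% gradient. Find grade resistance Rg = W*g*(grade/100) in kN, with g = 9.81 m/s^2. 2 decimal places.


Rg = W * 9.81 * grade / 100
Rg = 232 * 9.81 * 1.7 / 100
Rg = 2275.92 * 0.017
Rg = 38.69 kN

38.69


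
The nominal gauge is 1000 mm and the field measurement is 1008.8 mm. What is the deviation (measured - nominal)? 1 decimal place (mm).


Deviation = measured - nominal
Deviation = 1008.8 - 1000
Deviation = 8.8 mm

8.8


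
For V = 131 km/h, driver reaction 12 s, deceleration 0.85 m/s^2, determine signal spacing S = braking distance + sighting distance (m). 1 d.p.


V = 131 / 3.6 = 36.3889 m/s
Braking distance = 36.3889^2 / (2*0.85) = 778.9125 m
Sighting distance = 36.3889 * 12 = 436.6667 m
S = 778.9125 + 436.6667 = 1215.6 m

1215.6


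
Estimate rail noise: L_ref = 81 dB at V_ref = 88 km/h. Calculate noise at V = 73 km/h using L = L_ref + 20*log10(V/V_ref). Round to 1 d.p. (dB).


V/V_ref = 73 / 88 = 0.829545
log10(0.829545) = -0.08116
20 * -0.08116 = -1.6232
L = 81 + -1.6232 = 79.4 dB

79.4


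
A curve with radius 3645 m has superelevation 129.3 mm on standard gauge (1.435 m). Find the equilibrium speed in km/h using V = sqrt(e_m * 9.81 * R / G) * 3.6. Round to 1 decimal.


Convert cant: e = 129.3 mm = 0.1293 m
V_ms = sqrt(0.1293 * 9.81 * 3645 / 1.435)
V_ms = sqrt(3221.908213) = 56.7619 m/s
V = 56.7619 * 3.6 = 204.3 km/h

204.3


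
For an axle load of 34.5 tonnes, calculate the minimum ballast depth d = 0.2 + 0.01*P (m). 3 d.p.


d = 0.2 + 0.01 * 34.5
d = 0.2 + 0.345
d = 0.545 m

0.545


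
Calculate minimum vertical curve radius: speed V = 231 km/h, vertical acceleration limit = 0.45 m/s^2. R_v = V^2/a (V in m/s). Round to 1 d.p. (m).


Convert speed: V = 231 / 3.6 = 64.1667 m/s
V^2 = 4117.3611 m^2/s^2
R_v = 4117.3611 / 0.45
R_v = 9149.7 m

9149.7


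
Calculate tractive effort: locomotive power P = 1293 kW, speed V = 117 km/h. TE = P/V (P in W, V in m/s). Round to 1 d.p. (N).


Convert: P = 1293 kW = 1293000 W
V = 117 / 3.6 = 32.5 m/s
TE = 1293000 / 32.5
TE = 39784.6 N

39784.6


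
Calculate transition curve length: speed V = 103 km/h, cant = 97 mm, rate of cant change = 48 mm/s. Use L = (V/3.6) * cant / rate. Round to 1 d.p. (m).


Convert speed: V = 103 / 3.6 = 28.6111 m/s
L = 28.6111 * 97 / 48
L = 2775.2778 / 48
L = 57.8 m

57.8


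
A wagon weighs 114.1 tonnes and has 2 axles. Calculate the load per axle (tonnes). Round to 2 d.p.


Load per axle = total weight / number of axles
Load = 114.1 / 2
Load = 57.05 tonnes

57.05


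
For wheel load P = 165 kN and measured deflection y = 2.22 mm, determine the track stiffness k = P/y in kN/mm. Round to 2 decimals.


Track stiffness k = P / y
k = 165 / 2.22
k = 74.32 kN/mm

74.32


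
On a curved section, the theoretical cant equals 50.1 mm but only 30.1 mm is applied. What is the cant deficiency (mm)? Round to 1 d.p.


Cant deficiency = equilibrium cant - actual cant
CD = 50.1 - 30.1
CD = 20.0 mm

20.0


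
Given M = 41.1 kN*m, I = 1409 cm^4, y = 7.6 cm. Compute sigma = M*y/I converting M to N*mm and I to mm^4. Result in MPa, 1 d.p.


Convert units:
M = 41.1 kN*m = 41100000 N*mm
y = 7.6 cm = 76 mm
I = 1409 cm^4 = 14090000 mm^4
sigma = 41100000 * 76 / 14090000
sigma = 221.7 MPa

221.7


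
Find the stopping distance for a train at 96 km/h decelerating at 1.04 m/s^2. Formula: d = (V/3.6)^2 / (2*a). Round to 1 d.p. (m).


Convert speed: V = 96 / 3.6 = 26.6667 m/s
V^2 = 711.1111
d = 711.1111 / (2 * 1.04)
d = 711.1111 / 2.08
d = 341.9 m

341.9


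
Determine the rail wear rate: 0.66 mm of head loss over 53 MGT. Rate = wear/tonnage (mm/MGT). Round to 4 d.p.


Wear rate = total wear / cumulative tonnage
Rate = 0.66 / 53
Rate = 0.0125 mm/MGT

0.0125


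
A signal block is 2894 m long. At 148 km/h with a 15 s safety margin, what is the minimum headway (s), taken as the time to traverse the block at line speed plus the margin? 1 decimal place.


V = 148 / 3.6 = 41.1111 m/s
Block traversal time = 2894 / 41.1111 = 70.3946 s
Headway = 70.3946 + 15
Headway = 85.4 s

85.4


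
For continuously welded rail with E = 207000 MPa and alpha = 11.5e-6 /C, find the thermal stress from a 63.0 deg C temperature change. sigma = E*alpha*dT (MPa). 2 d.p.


sigma = E * alpha * dT
sigma = 207000 * 11.5e-6 * 63.0
sigma = 2.3805 * 63.0
sigma = 149.97 MPa

149.97


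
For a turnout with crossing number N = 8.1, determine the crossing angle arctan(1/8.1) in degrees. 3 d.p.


1/N = 1/8.1 = 0.123457
angle = arctan(0.123457) = 0.122835 rad
angle = 0.122835 * 180/pi = 7.038 degrees

7.038


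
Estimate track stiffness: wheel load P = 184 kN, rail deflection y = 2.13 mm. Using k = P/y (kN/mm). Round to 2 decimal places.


Track stiffness k = P / y
k = 184 / 2.13
k = 86.38 kN/mm

86.38


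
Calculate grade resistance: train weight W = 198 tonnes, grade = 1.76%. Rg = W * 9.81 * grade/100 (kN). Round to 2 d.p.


Rg = W * 9.81 * grade / 100
Rg = 198 * 9.81 * 1.76 / 100
Rg = 1942.38 * 0.0176
Rg = 34.19 kN

34.19


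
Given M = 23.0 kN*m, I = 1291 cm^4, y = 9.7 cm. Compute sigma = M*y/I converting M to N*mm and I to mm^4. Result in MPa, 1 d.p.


Convert units:
M = 23.0 kN*m = 23000000 N*mm
y = 9.7 cm = 97 mm
I = 1291 cm^4 = 12910000 mm^4
sigma = 23000000 * 97 / 12910000
sigma = 172.8 MPa

172.8


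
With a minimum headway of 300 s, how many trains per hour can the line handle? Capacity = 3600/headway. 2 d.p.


Capacity = 3600 / headway
Capacity = 3600 / 300
Capacity = 12.00 trains/hour

12.00


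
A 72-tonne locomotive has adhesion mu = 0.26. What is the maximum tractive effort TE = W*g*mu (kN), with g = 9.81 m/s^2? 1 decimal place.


TE_max = W * g * mu
TE_max = 72 * 9.81 * 0.26
TE_max = 706.32 * 0.26
TE_max = 183.6 kN

183.6
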